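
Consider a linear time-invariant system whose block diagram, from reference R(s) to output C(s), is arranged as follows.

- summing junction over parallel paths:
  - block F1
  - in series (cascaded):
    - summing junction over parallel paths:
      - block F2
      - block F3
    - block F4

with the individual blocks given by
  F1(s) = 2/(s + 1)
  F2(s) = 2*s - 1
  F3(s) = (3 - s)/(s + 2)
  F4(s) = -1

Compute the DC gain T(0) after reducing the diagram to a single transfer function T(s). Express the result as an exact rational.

Reducing step by step:

Step 1: sum the parallel branches F2, F3: (2*s^2 + 2*s + 1)/(s + 2)
Step 2: combine (F2+F3), F4 in series: (-2*s^2 - 2*s - 1)/(s + 2)
Step 3: parallel reduction of F1, ((F2+F3)*F4): (-2*s^3 - 4*s^2 - s + 3)/(s^2 + 3*s + 2)
That last expression is T(s); at s = 0 only the constant terms survive, so T(0) = 3/2.

Answer: 3/2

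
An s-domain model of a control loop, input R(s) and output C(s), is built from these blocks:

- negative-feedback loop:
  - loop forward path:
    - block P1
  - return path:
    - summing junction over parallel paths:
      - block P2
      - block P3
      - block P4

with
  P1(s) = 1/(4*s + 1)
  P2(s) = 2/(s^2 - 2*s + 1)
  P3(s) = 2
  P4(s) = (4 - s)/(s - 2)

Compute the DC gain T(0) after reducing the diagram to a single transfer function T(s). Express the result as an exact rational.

Step 1: parallel reduction of P2, P3, P4 -> (s^3 - 2*s^2 + 3*s - 4)/(s^3 - 4*s^2 + 5*s - 2)
Step 2: collapse the loop (P1 forward, (P2+P3+P4) return) -> (s^3 - 4*s^2 + 5*s - 2)/(4*s^4 - 14*s^3 + 14*s^2 - 6)
The step-2 result is T(s). Setting s = 0: T(0) = -2/(-6) = 1/3.

Hence the answer: 1/3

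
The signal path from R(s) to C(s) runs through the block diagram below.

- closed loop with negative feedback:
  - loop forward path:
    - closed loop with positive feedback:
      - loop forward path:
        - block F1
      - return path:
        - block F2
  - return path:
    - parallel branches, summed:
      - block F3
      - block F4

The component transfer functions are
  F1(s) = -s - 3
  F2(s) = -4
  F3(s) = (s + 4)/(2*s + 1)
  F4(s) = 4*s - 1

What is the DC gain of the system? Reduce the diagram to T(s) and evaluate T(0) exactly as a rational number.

Answer: 3/20

Working:
1. apply the feedback formula to F1, F2, giving (s + 3)/(4*s + 11)
2. sum the parallel branches F3, F4, giving (8*s^2 + 3*s + 3)/(2*s + 1)
3. apply the feedback formula to [F1/(1-F1*F2)], (F3+F4), giving (2*s^2 + 7*s + 3)/(8*s^3 + 35*s^2 + 38*s + 20)
DC gain: substitute s = 0 into T(s) from step 3: T(0) = 3/20.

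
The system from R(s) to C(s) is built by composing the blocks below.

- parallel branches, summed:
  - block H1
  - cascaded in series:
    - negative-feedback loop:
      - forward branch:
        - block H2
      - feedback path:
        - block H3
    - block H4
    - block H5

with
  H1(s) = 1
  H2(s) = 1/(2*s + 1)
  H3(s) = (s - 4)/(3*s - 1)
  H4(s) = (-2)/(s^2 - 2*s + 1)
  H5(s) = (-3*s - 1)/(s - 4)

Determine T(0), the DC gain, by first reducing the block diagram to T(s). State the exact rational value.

The answer is 9/10.

Reasoning:
1. apply the feedback formula to H2, H3 -> (3*s - 1)/(6*s^2 + 2*s - 5)
2. reduce the series chain [H2/(1+H2*H3)], H4, H5 -> (18*s^2 - 2)/(6*s^5 - 34*s^4 + 37*s^3 + 24*s^2 - 53*s + 20)
3. add H1, ([H2/(1+H2*H3)]*H4*H5) (parallel) -> (6*s^5 - 34*s^4 + 37*s^3 + 42*s^2 - 53*s + 18)/(6*s^5 - 34*s^4 + 37*s^3 + 24*s^2 - 53*s + 20)
DC gain: substitute s = 0 into T(s) from step 3: T(0) = 18/20 = 9/10.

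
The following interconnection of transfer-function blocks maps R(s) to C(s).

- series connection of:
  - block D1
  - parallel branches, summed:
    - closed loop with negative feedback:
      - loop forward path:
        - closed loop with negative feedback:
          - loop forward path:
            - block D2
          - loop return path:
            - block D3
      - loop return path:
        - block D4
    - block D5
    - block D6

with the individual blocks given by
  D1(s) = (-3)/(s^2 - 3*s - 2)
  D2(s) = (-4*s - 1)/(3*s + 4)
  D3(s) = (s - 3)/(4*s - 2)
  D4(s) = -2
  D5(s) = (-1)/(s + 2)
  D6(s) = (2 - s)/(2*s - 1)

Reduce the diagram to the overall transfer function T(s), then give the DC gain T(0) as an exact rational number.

[1] collapse the loop (D2 forward, D3 return), giving (-16*s^2 + 4*s + 2)/(8*s^2 + 21*s - 5)
[2] apply the feedback formula to [D2/(1+D2*D3)], D4, giving (-16*s^2 + 4*s + 2)/(40*s^2 + 13*s - 9)
[3] reduce the parallel group [[D2/(1+D2*D3)]/(1+[D2/(1+D2*D3)]*D4)], D5, D6, giving (-72*s^4 - 133*s^3 + 231*s^2 + 81*s - 49)/(80*s^4 + 146*s^3 - 59*s^2 - 53*s + 18)
[4] reduce the series chain D1, ([[D2/(1+D2*D3)]/(1+[D2/(1+D2*D3)]*D4)]+D5+D6), giving (216*s^4 + 399*s^3 - 693*s^2 - 243*s + 147)/(80*s^6 - 94*s^5 - 657*s^4 - 168*s^3 + 295*s^2 + 52*s - 36)
Evaluating the step-4 result (the overall T(s)) at s = 0 gives T(0) = 147/(-36) = -49/12.

Answer: -49/12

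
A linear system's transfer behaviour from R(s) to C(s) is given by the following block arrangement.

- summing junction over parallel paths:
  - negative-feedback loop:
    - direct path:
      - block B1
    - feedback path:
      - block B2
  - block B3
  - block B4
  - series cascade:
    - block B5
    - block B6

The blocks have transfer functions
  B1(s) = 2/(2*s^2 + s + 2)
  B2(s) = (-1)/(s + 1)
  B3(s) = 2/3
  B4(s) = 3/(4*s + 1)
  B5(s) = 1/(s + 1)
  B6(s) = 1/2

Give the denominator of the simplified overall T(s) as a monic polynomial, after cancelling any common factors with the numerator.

The answer is s^5 + 11*s^4/4 + 29*s^3/8 + 9*s^2/4 + 3*s/8.

Reasoning:
[1] apply the feedback formula to B1, B2 = (2*s + 2)/(2*s^3 + 3*s^2 + 3*s)
[2] combine B5, B6 in series = 1/(2*s + 2)
[3] add [B1/(1+B1*B2)], B3, B4, (B5*B6) (parallel) = (32*s^5 + 148*s^4 + 296*s^3 + 333*s^2 + 147*s + 12)/(48*s^5 + 132*s^4 + 174*s^3 + 108*s^2 + 18*s)
That last expression is T(s), already simplified. Scaling its denominator by 1/48 (the reciprocal of the leading coefficient) yields the monic denominator.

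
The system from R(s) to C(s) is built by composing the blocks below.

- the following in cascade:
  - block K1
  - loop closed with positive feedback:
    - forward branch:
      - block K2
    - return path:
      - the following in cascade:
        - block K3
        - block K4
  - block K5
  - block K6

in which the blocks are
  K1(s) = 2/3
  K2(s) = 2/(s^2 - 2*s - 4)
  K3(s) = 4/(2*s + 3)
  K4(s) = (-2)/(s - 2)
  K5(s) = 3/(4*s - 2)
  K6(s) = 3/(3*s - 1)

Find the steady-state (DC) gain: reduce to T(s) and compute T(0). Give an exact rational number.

Reducing step by step:

Step 1 - combine K3, K4 in series, giving (-8)/(2*s^2 - s - 6)
Step 2 - feedback reduction of K2, (K3*K4), giving (4*s^2 - 2*s - 12)/(2*s^4 - 5*s^3 - 12*s^2 + 16*s + 40)
Step 3 - combine K1, [K2/(1-K2*(K3*K4))], K5, K6 in series, giving (12*s^2 - 6*s - 36)/(12*s^6 - 40*s^5 - 45*s^4 + 151*s^3 + 148*s^2 - 184*s + 40)
Step 3 gives the overall T(s). Then T(0) = -36/40 = -9/10.

Answer: -9/10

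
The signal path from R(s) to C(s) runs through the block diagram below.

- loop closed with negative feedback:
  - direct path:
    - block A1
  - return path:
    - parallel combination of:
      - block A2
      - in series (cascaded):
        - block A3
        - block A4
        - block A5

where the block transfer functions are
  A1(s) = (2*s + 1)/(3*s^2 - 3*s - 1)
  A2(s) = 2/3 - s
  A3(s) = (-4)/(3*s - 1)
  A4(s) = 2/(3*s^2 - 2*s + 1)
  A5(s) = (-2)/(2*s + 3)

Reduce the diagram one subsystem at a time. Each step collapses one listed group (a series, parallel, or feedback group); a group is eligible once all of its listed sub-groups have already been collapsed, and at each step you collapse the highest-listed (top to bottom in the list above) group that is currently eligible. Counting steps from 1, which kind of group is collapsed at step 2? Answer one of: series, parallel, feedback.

Step 1. cascade A3, A4, A5
Step 2. sum the parallel branches A2, (A3*A4*A5)
Step 3. feedback reduction of A1, (A2+(A3*A4*A5))
The group at step 2 is a parallel group.

Answer: parallel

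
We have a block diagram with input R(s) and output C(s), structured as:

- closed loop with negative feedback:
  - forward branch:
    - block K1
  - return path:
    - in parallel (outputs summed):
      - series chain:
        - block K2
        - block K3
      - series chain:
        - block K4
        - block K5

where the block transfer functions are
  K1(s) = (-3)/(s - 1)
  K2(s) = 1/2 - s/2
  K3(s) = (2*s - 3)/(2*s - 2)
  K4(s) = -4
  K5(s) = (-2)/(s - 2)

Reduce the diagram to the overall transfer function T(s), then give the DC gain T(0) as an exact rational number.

First reduce the diagram to T(s).

[1] reduce the series chain K2, K3; result 3/4 - s/2
[2] cascade K4, K5; result 8/(s - 2)
[3] combine (K2*K3), (K4*K5) in parallel; result (-2*s^2 + 7*s + 26)/(4*s - 8)
[4] close the feedback loop around K1, ((K2*K3)+(K4*K5)); result (24 - 12*s)/(10*s^2 - 33*s - 70)
DC gain: substitute s = 0 into T(s) from step 4: T(0) = 24/(-70) = -12/35.

Answer: -12/35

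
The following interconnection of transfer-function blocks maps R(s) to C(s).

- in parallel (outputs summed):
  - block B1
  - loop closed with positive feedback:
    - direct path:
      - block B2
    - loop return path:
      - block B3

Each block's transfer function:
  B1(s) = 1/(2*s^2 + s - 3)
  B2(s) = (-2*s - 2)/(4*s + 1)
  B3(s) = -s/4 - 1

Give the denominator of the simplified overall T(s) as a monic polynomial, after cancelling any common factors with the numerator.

Answer: s^3 - 3*s^2/2 - 5*s/2 + 3

Working:
Step 1 - reduce the feedback loop with forward B2 and return B3, giving (4*s + 4)/(s^2 - 3*s + 2)
Step 2 - add B1, [B2/(1-B2*B3)] (parallel), giving (8*s^2 + 21*s + 10)/(2*s^3 - 3*s^2 - 5*s + 6)
Step 2 gives the fully reduced T(s), with no common factor left to cancel. The denominator's leading coefficient is 2, so divide each of its coefficients by 2 to get the monic form.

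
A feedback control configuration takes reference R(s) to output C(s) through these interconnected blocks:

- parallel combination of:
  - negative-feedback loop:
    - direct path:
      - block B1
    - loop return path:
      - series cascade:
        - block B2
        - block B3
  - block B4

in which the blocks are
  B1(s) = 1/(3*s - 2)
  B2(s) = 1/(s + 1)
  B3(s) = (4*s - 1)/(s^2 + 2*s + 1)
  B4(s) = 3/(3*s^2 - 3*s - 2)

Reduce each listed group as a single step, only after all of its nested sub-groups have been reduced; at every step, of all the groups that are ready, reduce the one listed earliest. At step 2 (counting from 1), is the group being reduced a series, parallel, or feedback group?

Answer: feedback

Working:
Step 1: multiply B2, B3 (series)
Step 2: collapse the loop (B1 forward, (B2*B3) return)
Step 3: reduce the parallel group [B1/(1+B1*(B2*B3))], B4
Step 2 collapses a feedback group.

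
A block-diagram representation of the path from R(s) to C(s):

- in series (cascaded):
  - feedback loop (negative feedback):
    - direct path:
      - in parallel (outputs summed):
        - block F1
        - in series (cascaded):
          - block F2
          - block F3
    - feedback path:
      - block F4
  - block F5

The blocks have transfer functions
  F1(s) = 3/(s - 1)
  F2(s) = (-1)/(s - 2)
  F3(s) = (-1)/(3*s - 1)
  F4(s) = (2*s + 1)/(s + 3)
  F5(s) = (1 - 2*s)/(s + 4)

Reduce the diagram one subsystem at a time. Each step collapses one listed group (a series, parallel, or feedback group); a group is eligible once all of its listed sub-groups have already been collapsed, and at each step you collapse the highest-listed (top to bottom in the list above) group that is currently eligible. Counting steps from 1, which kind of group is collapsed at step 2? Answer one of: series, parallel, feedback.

1. cascade F2, F3
2. combine F1, (F2*F3) in parallel
3. collapse the loop ((F1+(F2*F3)) forward, F4 return)
4. reduce the series chain [(F1+(F2*F3))/(1+(F1+(F2*F3))*F4)], F5
So the answer for step 2 is parallel.

Final answer: parallel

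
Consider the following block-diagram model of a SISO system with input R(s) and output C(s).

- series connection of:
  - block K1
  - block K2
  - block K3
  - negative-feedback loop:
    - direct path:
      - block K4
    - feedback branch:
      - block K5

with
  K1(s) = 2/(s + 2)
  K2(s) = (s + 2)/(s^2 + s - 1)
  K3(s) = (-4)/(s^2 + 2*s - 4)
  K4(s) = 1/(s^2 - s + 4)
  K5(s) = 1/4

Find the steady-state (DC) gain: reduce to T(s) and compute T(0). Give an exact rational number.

Step 1. reduce the feedback loop with forward K4 and return K5 -> 4/(4*s^2 - 4*s + 17)
Step 2. series reduction of K1, K2, K3, [K4/(1+K4*K5)] -> (-32)/(4*s^6 + 8*s^5 - 7*s^4 + 39*s^3 - 11*s^2 - 118*s + 68)
Evaluating the step-2 result (the overall T(s)) at s = 0 gives T(0) = -32/68 = -8/17.

Therefore the answer is -8/17.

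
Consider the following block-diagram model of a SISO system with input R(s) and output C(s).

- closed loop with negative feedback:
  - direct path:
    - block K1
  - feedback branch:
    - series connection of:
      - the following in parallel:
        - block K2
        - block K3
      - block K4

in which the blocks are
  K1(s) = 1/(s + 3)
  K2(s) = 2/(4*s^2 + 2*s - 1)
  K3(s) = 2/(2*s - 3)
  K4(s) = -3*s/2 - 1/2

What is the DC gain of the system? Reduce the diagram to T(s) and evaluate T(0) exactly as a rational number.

(1) add K2, K3 (parallel) = (8*s^2 + 8*s - 8)/(8*s^3 - 8*s^2 - 8*s + 3)
(2) cascade (K2+K3), K4 = (-12*s^3 - 16*s^2 + 8*s + 4)/(8*s^3 - 8*s^2 - 8*s + 3)
(3) feedback reduction of K1, ((K2+K3)*K4) = (8*s^3 - 8*s^2 - 8*s + 3)/(8*s^4 + 4*s^3 - 48*s^2 - 13*s + 13)
Step 3 gives the overall T(s). Then T(0) = 3/13.

Final answer: 3/13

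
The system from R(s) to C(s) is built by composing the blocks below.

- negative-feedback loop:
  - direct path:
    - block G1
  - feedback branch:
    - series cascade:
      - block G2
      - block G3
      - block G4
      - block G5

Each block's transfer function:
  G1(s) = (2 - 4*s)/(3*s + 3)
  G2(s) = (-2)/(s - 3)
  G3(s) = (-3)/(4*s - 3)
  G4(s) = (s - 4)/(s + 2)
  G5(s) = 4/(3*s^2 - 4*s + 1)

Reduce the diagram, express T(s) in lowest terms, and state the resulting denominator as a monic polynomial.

Step 1. series reduction of G2, G3, G4, G5 = (24*s - 96)/(12*s^5 - 37*s^4 - 31*s^3 + 131*s^2 - 93*s + 18)
Step 2. reduce the feedback loop with forward G1 and return (G2*G3*G4*G5) = (-48*s^6 + 172*s^5 + 50*s^4 - 586*s^3 + 634*s^2 - 258*s + 36)/(36*s^6 - 75*s^5 - 204*s^4 + 300*s^3 + 18*s^2 + 207*s - 138)
The result of step 2 is T(s) in lowest terms. Its denominator has leading coefficient 36; dividing the denominator through by 36 makes it monic.

Final answer: s^6 - 25*s^5/12 - 17*s^4/3 + 25*s^3/3 + s^2/2 + 23*s/4 - 23/6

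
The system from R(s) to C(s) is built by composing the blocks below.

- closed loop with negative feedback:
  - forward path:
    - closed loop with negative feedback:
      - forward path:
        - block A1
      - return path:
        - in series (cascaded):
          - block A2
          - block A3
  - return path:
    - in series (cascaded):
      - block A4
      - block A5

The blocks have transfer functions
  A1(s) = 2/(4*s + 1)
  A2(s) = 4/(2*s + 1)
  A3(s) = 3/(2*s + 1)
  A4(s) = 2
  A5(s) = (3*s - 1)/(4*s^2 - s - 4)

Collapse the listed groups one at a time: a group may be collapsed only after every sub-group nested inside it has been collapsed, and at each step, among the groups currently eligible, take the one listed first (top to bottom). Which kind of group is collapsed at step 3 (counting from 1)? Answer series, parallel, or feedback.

1. series reduction of A2, A3
2. feedback reduction of A1, (A2*A3)
3. cascade A4, A5
4. apply the feedback formula to [A1/(1+A1*(A2*A3))], (A4*A5)
At step 3 the group reduced is series.

Hence the answer: series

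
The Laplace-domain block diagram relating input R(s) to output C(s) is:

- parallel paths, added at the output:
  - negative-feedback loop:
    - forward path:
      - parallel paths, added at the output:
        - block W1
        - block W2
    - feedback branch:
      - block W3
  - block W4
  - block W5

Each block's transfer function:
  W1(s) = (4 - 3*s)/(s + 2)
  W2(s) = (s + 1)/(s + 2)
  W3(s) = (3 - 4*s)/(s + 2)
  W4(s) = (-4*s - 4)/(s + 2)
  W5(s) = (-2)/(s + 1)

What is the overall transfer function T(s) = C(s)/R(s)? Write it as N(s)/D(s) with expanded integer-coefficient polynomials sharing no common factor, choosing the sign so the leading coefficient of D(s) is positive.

Answer: (-38*s^4 - 7*s^3 + 81*s^2 + 18*s - 132)/(9*s^4 + 5*s^3 - 29*s^2 + 13*s + 38)

Working:
[1] sum the parallel branches W1, W2; result (5 - 2*s)/(s + 2)
[2] apply the feedback formula to (W1+W2), W3; result (-2*s^2 + s + 10)/(9*s^2 - 22*s + 19)
[3] reduce the parallel group [(W1+W2)/(1+(W1+W2)*W3)], W4, W5, giving the overall T(s)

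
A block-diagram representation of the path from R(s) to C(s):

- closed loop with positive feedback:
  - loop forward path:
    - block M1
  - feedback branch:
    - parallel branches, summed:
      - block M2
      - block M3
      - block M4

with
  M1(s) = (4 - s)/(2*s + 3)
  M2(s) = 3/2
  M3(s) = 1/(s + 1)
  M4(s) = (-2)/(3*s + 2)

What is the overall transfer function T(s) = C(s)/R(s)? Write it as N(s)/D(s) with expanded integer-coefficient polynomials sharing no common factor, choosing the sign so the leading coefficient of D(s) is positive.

Reducing step by step:

(1) reduce the parallel group M2, M3, M4, giving (9*s^2 + 17*s + 6)/(6*s^2 + 10*s + 4)
(2) feedback reduction of M1, (M2+M3+M4), giving the overall T(s)

Answer: (-6*s^3 + 14*s^2 + 36*s + 16)/(21*s^3 + 19*s^2 - 24*s - 12)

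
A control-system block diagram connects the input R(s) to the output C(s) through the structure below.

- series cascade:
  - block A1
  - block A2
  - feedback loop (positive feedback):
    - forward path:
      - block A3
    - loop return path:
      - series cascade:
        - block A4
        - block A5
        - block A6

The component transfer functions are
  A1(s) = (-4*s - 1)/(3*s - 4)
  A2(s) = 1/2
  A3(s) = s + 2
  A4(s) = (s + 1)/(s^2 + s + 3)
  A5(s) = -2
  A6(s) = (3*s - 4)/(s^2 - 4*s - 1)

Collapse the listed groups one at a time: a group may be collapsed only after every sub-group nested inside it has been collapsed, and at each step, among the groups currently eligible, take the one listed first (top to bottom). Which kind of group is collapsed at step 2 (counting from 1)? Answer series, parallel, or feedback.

1. multiply A4, A5, A6 (series)
2. apply the feedback formula to A3, (A4*A5*A6)
3. series reduction of A1, A2, [A3/(1-A3*(A4*A5*A6))]
At step 2 the group reduced is feedback.

Final answer: feedback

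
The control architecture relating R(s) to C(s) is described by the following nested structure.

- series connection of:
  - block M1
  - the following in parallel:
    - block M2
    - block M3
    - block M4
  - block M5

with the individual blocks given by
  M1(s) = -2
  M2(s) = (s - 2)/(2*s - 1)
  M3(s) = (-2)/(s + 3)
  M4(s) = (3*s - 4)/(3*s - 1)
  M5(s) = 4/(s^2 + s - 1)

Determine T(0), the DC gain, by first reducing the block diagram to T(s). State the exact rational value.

Reducing step by step:

Step 1 - sum the parallel branches M2, M3, M4 -> (9*s^3 - 3*s^2 - 38*s + 16)/(6*s^3 + 13*s^2 - 14*s + 3)
Step 2 - combine M1, (M2+M3+M4), M5 in series -> (-72*s^3 + 24*s^2 + 304*s - 128)/(6*s^5 + 19*s^4 - 7*s^3 - 24*s^2 + 17*s - 3)
Evaluating the step-2 result (the overall T(s)) at s = 0 gives T(0) = -128/(-3) = 128/3.

Answer: 128/3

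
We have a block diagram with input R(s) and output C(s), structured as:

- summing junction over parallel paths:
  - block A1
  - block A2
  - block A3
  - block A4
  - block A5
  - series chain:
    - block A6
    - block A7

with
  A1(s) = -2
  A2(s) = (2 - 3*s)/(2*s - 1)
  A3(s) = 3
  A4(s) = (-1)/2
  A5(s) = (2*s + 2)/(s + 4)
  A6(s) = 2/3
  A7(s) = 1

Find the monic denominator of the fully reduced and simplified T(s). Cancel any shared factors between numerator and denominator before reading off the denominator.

[1] combine A6, A7 in series: 2/3
[2] parallel reduction of A1, A2, A3, A4, A5, (A6*A7): (20*s^2 + s + 8)/(12*s^2 + 42*s - 24)
No further cancellation is possible in the step-2 result, so that is T(s). Its denominator becomes monic after dividing by the leading coefficient 12.

Final answer: s^2 + 7*s/2 - 2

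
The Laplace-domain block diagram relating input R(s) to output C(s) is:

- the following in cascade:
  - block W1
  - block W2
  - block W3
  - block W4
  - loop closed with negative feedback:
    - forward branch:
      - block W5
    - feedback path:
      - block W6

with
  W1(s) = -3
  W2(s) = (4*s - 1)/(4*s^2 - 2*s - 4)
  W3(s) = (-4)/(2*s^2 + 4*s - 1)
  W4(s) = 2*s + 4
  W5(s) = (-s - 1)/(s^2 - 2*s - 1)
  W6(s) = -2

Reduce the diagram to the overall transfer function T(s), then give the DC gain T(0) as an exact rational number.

First reduce the diagram to T(s).

(1) apply the feedback formula to W5, W6; result (-s - 1)/(s^2 + 1)
(2) multiply W1, W2, W3, W4, [W5/(1+W5*W6)] (series); result (-48*s^3 - 132*s^2 - 60*s + 24)/(4*s^6 + 6*s^5 - 6*s^4 - s^3 - 8*s^2 - 7*s + 2)
That last expression is T(s); at s = 0 only the constant terms survive, so T(0) = 24/2 = 12.

Answer: 12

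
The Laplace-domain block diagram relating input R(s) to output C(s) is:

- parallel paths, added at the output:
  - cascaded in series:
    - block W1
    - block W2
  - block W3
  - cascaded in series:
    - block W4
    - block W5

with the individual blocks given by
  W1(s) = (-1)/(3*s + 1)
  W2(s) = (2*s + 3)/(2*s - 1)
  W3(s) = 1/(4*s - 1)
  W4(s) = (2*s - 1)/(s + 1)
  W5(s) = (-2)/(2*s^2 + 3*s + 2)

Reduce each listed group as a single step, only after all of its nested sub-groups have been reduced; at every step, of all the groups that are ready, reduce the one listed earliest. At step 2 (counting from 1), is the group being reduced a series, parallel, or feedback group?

Answer: series

Working:
(1) reduce the series chain W1, W2
(2) reduce the series chain W4, W5
(3) combine (W1*W2), W3, (W4*W5) in parallel
At step 2 the group reduced is series.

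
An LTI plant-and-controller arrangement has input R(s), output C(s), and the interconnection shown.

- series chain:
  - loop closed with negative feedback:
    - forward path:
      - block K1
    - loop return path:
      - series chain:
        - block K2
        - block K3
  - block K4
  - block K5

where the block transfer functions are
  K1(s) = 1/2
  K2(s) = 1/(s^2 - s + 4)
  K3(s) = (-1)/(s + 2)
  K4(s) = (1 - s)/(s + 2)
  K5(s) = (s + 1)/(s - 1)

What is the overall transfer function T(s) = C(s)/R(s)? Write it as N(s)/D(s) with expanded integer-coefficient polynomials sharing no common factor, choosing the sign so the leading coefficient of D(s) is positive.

The answer is (-s^3 - 3*s - 4)/(2*s^3 + 2*s^2 + 4*s + 15).

Reasoning:
(1) combine K2, K3 in series; result (-1)/(s^3 + s^2 + 2*s + 8)
(2) apply the feedback formula to K1, (K2*K3); result (s^3 + s^2 + 2*s + 8)/(2*s^3 + 2*s^2 + 4*s + 15)
(3) multiply [K1/(1+K1*(K2*K3))], K4, K5 (series); the result is T(s) itself (integer coefficients, no common factor, positive leading denominator coefficient)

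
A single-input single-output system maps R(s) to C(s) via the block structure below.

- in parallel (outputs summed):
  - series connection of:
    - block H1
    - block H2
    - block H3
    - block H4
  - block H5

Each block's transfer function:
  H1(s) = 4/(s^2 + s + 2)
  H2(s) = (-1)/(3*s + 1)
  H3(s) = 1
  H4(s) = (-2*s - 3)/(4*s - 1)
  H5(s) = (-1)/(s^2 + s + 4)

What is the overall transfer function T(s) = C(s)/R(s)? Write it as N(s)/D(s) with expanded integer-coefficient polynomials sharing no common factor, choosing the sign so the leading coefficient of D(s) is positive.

Step 1: series reduction of H1, H2, H3, H4 gives (8*s + 12)/(12*s^4 + 13*s^3 + 24*s^2 + s - 2)
Step 2: combine (H1*H2*H3*H4), H5 in parallel, which is the overall transfer function T(s) = C(s)/R(s) in lowest terms

Final answer: (-12*s^4 - 5*s^3 - 4*s^2 + 43*s + 50)/(12*s^6 + 25*s^5 + 85*s^4 + 77*s^3 + 95*s^2 + 2*s - 8)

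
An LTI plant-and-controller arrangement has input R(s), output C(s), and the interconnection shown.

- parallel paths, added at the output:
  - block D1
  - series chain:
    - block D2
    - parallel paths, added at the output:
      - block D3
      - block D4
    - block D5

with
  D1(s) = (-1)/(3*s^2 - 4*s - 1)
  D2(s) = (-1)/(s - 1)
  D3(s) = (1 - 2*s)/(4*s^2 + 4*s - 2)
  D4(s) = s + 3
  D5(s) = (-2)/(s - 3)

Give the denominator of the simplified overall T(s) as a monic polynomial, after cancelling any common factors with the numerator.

The answer is s^6 - 13*s^5/3 + 13*s^4/6 + 8*s^3 - 23*s^2/3 + s/3 + 1/2.

Reasoning:
Step 1 - combine D3, D4 in parallel: (4*s^3 + 16*s^2 + 8*s - 5)/(4*s^2 + 4*s - 2)
Step 2 - cascade D2, (D3+D4), D5: (4*s^3 + 16*s^2 + 8*s - 5)/(2*s^4 - 6*s^3 - 3*s^2 + 10*s - 3)
Step 3 - add D1, (D2*(D3+D4)*D5) (parallel): (12*s^5 + 30*s^4 - 38*s^3 - 60*s^2 + 2*s + 8)/(6*s^6 - 26*s^5 + 13*s^4 + 48*s^3 - 46*s^2 + 2*s + 3)
Step 3 gives the fully reduced T(s), with no common factor left to cancel. The denominator's leading coefficient is 6, so divide each of its coefficients by 6 to get the monic form.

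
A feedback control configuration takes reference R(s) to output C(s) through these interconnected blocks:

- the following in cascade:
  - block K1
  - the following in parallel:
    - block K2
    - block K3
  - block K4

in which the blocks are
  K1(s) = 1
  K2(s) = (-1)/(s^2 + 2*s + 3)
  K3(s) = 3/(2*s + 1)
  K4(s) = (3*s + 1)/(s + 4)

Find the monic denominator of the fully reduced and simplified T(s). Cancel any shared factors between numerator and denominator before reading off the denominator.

Answer: s^4 + 13*s^3/2 + 14*s^2 + 35*s/2 + 6

Working:
1. add K2, K3 (parallel); result (3*s^2 + 4*s + 8)/(2*s^3 + 5*s^2 + 8*s + 3)
2. multiply K1, (K2+K3), K4 (series); result (9*s^3 + 15*s^2 + 28*s + 8)/(2*s^4 + 13*s^3 + 28*s^2 + 35*s + 12)
Step 2 gives the fully reduced T(s), with no common factor left to cancel. The denominator's leading coefficient is 2, so divide each of its coefficients by 2 to get the monic form.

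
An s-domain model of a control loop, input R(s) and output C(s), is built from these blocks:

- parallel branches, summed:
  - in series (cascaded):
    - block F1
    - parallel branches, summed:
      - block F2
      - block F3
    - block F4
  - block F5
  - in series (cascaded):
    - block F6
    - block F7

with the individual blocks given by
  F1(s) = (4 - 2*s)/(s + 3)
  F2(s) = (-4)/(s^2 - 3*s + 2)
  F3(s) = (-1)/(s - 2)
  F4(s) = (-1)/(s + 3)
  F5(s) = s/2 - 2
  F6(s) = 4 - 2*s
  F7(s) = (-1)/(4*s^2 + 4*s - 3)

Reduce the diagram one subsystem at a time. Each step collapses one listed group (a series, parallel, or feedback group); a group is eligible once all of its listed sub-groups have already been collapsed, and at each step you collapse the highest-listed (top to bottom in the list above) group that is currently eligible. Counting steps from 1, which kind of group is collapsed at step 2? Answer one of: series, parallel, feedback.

1. combine F2, F3 in parallel
2. reduce the series chain F1, (F2+F3), F4
3. series reduction of F6, F7
4. add (F1*(F2+F3)*F4), F5, (F6*F7) (parallel)
The group at step 2 is a series group.

Final answer: series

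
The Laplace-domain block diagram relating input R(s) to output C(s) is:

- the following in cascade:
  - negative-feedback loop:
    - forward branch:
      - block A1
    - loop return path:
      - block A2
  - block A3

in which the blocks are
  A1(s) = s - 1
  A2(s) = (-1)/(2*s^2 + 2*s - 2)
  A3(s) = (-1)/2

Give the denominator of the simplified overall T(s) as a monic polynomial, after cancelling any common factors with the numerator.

[1] collapse the loop (A1 forward, A2 return) gives (2*s^3 - 4*s + 2)/(2*s^2 + s - 1)
[2] series reduction of [A1/(1+A1*A2)], A3 gives (-s^3 + 2*s - 1)/(2*s^2 + s - 1)
No further cancellation is possible in the step-2 result, so that is T(s). Its denominator becomes monic after dividing by the leading coefficient 2.

Hence the answer: s^2 + s/2 - 1/2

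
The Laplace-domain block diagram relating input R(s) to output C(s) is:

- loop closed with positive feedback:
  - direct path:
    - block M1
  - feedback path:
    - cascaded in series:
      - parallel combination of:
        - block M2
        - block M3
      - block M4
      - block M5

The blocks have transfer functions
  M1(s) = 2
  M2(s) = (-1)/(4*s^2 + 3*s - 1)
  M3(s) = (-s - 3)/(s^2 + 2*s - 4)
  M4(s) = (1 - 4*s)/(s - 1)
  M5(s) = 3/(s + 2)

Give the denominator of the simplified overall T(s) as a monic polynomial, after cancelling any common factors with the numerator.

Reducing step by step:

1. combine M2, M3 in parallel = (-4*s^3 - 16*s^2 - 10*s + 7)/(4*s^4 + 11*s^3 - 11*s^2 - 14*s + 4)
2. multiply (M2+M3), M4, M5 (series) = (12*s^3 + 48*s^2 + 30*s - 21)/(s^5 + 4*s^4 - s^3 - 12*s^2 + 8)
3. collapse the loop (M1 forward, ((M2+M3)*M4*M5) return) = (2*s^5 + 8*s^4 - 2*s^3 - 24*s^2 + 16)/(s^5 + 4*s^4 - 25*s^3 - 108*s^2 - 60*s + 50)
The result of step 3 is T(s) in lowest terms. Its denominator already has leading coefficient 1, so it is monic as it stands.

Answer: s^5 + 4*s^4 - 25*s^3 - 108*s^2 - 60*s + 50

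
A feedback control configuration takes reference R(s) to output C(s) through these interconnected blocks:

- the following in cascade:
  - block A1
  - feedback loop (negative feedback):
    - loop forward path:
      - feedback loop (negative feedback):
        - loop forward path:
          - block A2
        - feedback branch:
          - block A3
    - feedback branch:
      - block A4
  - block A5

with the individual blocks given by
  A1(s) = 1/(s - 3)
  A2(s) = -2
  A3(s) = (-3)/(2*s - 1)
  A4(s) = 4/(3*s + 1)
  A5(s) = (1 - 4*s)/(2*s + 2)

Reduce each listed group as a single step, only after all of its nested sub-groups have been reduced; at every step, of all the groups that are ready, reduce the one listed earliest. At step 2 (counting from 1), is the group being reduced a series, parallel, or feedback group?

The answer is feedback.

Reasoning:
[1] collapse the loop (A2 forward, A3 return)
[2] close the feedback loop around [A2/(1+A2*A3)], A4
[3] cascade A1, [[A2/(1+A2*A3)]/(1+[A2/(1+A2*A3)]*A4)], A5
At step 2 the group reduced is feedback.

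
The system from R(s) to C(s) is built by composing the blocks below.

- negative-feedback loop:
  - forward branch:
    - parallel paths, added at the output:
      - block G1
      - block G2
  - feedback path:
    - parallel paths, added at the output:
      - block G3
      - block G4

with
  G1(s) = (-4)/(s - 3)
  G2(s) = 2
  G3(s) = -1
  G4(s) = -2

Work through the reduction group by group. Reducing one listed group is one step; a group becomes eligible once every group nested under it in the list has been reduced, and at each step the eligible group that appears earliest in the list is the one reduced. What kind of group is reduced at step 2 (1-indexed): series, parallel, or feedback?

(1) combine G1, G2 in parallel
(2) sum the parallel branches G3, G4
(3) collapse the loop ((G1+G2) forward, (G3+G4) return)
Step 2: parallel.

Therefore the answer is parallel.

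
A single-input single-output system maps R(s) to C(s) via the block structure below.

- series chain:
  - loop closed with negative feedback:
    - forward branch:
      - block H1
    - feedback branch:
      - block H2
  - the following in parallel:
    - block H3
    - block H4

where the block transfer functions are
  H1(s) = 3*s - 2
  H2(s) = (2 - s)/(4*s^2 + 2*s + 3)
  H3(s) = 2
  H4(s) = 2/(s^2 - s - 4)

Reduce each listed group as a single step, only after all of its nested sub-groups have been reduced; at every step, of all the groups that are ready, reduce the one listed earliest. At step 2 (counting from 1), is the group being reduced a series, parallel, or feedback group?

1. apply the feedback formula to H1, H2
2. parallel reduction of H3, H4
3. series reduction of [H1/(1+H1*H2)], (H3+H4)
The group at step 2 is a parallel group.

Answer: parallel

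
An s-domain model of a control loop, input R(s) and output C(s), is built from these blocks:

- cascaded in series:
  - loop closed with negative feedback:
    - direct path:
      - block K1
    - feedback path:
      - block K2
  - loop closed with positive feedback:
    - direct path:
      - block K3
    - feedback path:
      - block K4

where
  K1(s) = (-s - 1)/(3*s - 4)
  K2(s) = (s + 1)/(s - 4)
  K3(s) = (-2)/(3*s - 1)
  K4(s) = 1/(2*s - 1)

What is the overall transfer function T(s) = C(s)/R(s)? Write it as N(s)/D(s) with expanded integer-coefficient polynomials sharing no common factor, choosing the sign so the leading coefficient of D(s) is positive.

Reducing step by step:

1. collapse the loop (K1 forward, K2 return); result (-s^2 + 3*s + 4)/(2*s^2 - 18*s + 15)
2. collapse the loop (K3 forward, K4 return); result (2 - 4*s)/(6*s^2 - 5*s + 3)
3. reduce the series chain [K1/(1+K1*K2)], [K3/(1-K3*K4)]; the result is T(s) itself (integer coefficients, no common factor, positive leading denominator coefficient)

Answer: (4*s^3 - 14*s^2 - 10*s + 8)/(12*s^4 - 118*s^3 + 186*s^2 - 129*s + 45)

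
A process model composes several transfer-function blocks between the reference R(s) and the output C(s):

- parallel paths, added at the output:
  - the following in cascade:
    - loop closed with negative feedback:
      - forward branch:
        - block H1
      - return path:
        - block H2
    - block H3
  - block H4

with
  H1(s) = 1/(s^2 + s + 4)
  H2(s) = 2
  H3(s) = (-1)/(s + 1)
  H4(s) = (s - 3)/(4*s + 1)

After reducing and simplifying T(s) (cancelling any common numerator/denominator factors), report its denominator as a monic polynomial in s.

Step 1. reduce the feedback loop with forward H1 and return H2, giving 1/(s^2 + s + 6)
Step 2. multiply [H1/(1+H1*H2)], H3 (series), giving (-1)/(s^3 + 2*s^2 + 7*s + 6)
Step 3. reduce the parallel group ([H1/(1+H1*H2)]*H3), H4, giving (s^4 - s^3 + s^2 - 19*s - 19)/(4*s^4 + 9*s^3 + 30*s^2 + 31*s + 6)
The result of step 3 is T(s) in lowest terms. Its denominator has leading coefficient 4; dividing the denominator through by 4 makes it monic.

Hence the answer: s^4 + 9*s^3/4 + 15*s^2/2 + 31*s/4 + 3/2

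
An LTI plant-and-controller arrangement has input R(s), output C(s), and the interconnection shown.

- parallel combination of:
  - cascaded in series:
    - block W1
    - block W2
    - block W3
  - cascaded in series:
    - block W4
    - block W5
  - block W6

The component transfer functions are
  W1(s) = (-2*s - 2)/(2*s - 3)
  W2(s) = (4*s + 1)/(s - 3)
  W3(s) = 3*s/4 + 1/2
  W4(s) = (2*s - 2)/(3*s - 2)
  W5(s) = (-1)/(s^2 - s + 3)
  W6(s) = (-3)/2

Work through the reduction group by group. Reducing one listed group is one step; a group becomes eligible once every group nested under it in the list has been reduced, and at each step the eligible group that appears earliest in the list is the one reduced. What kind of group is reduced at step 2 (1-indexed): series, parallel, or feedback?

Answer: series

Working:
[1] series reduction of W1, W2, W3
[2] series reduction of W4, W5
[3] reduce the parallel group (W1*W2*W3), (W4*W5), W6
Step 2 collapses a series group.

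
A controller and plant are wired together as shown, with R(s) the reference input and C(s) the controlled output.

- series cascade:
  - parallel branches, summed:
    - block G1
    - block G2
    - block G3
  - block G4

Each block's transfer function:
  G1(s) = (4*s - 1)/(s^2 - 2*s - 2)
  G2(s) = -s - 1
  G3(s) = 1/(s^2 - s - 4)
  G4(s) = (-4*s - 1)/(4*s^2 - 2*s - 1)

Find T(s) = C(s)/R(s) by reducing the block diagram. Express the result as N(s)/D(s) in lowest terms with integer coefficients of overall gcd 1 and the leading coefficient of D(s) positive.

First reduce the diagram to T(s).

Step 1: sum the parallel branches G1, G2, G3: (-s^5 + 2*s^4 + 11*s^3 - 10*s^2 - 35*s - 6)/(s^4 - 3*s^3 - 4*s^2 + 10*s + 8)
Step 2: multiply (G1+G2+G3), G4 (series) - this is the overall T(s), already in the required normalized form

Answer: (4*s^6 - 7*s^5 - 46*s^4 + 29*s^3 + 150*s^2 + 59*s + 6)/(4*s^6 - 14*s^5 - 11*s^4 + 51*s^3 + 16*s^2 - 26*s - 8)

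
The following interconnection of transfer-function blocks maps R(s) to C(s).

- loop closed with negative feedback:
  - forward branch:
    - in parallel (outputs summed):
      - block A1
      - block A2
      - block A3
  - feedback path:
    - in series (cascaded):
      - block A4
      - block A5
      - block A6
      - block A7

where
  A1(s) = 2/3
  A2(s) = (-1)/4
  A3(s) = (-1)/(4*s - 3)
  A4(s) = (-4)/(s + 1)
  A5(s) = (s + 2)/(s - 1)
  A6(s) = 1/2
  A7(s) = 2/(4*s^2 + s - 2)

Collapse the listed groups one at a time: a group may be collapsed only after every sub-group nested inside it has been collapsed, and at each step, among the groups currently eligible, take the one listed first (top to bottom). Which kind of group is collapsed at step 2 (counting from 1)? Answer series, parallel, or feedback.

The answer is series.

Reasoning:
Step 1 - reduce the parallel group A1, A2, A3
Step 2 - series reduction of A4, A5, A6, A7
Step 3 - reduce the feedback loop with forward (A1+A2+A3) and return (A4*A5*A6*A7)
The group at step 2 is a series group.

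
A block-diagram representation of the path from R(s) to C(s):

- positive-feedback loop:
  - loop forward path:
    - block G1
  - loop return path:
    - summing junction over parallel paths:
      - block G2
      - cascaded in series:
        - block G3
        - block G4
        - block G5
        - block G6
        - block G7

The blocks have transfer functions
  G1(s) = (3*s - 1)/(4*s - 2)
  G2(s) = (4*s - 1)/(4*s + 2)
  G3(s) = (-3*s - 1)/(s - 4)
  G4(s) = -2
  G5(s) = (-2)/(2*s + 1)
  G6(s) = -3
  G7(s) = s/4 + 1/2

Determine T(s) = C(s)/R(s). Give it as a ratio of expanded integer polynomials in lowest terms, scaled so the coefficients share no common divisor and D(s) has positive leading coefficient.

Reducing step by step:

Step 1. reduce the series chain G3, G4, G5, G6, G7 -> (9*s^2 + 21*s + 6)/(2*s^2 - 7*s - 4)
Step 2. reduce the parallel group G2, (G3*G4*G5*G6*G7) -> (22*s^2 + 25*s + 16)/(4*s^2 - 14*s - 8)
Step 3. collapse the loop (G1 forward, (G2+(G3*G4*G5*G6*G7)) return); the result is T(s) itself (integer coefficients, no common factor, positive leading denominator coefficient)

Answer: (-12*s^3 + 46*s^2 + 10*s - 8)/(50*s^3 + 117*s^2 + 27*s - 32)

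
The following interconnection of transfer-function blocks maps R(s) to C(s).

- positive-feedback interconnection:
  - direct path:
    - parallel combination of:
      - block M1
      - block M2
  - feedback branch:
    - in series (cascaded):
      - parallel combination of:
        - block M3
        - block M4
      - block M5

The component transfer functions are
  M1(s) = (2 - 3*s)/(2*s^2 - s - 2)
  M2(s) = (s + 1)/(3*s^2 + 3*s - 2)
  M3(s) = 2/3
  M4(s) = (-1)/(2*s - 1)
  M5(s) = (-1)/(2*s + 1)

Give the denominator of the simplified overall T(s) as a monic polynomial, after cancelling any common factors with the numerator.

Step 1: parallel reduction of M1, M2 = (-7*s^3 - 2*s^2 + 9*s - 6)/(6*s^4 + 3*s^3 - 13*s^2 - 4*s + 4)
Step 2: combine M3, M4 in parallel = (4*s - 5)/(6*s - 3)
Step 3: reduce the series chain (M3+M4), M5 = (5 - 4*s)/(12*s^2 - 3)
Step 4: collapse the loop ((M1+M2) forward, ((M3+M4)*M5) return) = (-84*s^5 - 24*s^4 + 129*s^3 - 66*s^2 - 27*s + 18)/(72*s^6 + 36*s^5 - 202*s^4 - 30*s^3 + 133*s^2 - 57*s + 18)
That last expression is T(s), already simplified. Scaling its denominator by 1/72 (the reciprocal of the leading coefficient) yields the monic denominator.

Therefore the answer is s^6 + s^5/2 - 101*s^4/36 - 5*s^3/12 + 133*s^2/72 - 19*s/24 + 1/4.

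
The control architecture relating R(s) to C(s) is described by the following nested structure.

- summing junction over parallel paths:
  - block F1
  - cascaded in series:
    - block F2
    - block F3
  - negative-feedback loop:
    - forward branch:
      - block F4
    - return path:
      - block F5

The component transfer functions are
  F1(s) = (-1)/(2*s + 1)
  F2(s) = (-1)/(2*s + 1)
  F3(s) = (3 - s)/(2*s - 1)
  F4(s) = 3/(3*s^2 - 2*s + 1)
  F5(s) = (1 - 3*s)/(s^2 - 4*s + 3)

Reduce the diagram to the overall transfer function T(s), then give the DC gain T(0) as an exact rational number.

Answer: 7/2

Working:
(1) combine F2, F3 in series; result (s - 3)/(4*s^2 - 1)
(2) close the feedback loop around F4, F5; result (3*s^2 - 12*s + 9)/(3*s^4 - 14*s^3 + 18*s^2 - 19*s + 6)
(3) combine F1, (F2*F3), [F4/(1+F4*F5)] in parallel; result (-3*s^5 + 20*s^4 - 38*s^3 + 16*s^2 + 44*s - 21)/(12*s^6 - 56*s^5 + 69*s^4 - 62*s^3 + 6*s^2 + 19*s - 6)
Step 3 gives the overall T(s). Then T(0) = -21/(-6) = 7/2.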